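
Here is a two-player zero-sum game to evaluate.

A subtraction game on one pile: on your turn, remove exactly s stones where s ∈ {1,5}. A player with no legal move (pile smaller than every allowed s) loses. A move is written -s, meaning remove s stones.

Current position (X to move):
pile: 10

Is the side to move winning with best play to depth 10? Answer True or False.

ply 1, X at 10 | -1=-1→9*; -5=-1→5
ply 2, O at 9 | -1=+1→8*; -5=+1→4
ply 3, X at 8 | -1=-1→7*; -5=-1→3
ply 4, O at 7 | -1=+1→6*; -5=+1→2
ply 5, X at 6 | -1=-1→5*; -5=-1→1
ply 6, O at 5 | -1=+1→4*; -5=+1→0
ply 7, X at 4 | -1=-1→3*
ply 8, O at 3 | -1=+1→2*
ply 9, X at 2 | -1=-1→1*
ply 10, O at 1 | -1=+1→0*
ply 11: 0 is terminal -1 (X); from 10 depth 10

X winning at [10]: False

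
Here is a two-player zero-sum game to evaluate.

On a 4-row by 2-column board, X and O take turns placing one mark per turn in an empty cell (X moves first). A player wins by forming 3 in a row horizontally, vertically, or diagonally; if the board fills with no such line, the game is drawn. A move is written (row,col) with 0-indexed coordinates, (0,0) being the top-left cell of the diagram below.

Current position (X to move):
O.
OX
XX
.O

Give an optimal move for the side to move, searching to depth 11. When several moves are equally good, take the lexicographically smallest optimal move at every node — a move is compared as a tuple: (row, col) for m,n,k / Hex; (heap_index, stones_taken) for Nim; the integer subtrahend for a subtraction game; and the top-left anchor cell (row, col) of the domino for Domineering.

X's best at [O./OX/XX/.O]: (0,1)

[O./OX/XX/.O] X move#1: (0,1):+1/OX/OX/XX/.O*, (3,0):+0/O./OX/XX/XO
[OX/OX/XX/.O] end (terminal -1, O#2); searched O./OX/XX/.O to 11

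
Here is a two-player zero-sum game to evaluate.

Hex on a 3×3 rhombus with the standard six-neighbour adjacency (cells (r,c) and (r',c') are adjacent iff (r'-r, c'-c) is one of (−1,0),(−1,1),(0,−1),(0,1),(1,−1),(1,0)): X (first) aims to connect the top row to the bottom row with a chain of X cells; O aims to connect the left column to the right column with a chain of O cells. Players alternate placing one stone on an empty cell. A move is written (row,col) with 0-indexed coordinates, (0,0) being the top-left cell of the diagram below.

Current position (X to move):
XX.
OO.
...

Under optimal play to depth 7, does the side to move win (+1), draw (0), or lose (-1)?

ply 1, X at XX./OO./... | (0,2)=-1→XXX/OO./...*; (1,2)=-1→XX./OOX/...; (2,0)=-1→XX./OO./X..; (2,1)=-1→XX./OO./.X.; (2,2)=-1→XX./OO./..X
ply 2, O at XXX/OO./... | (1,2)=+1→XXX/OOO/...*; (2,0)=-1→XXX/OO./O..; (2,1)=+1→XXX/OO./.O.; (2,2)=+1→XXX/OO./..O
ply 3: XXX/OOO/... is terminal -1 (X); from XX./OO./... depth 7

value(XX./OO./..., X) = -1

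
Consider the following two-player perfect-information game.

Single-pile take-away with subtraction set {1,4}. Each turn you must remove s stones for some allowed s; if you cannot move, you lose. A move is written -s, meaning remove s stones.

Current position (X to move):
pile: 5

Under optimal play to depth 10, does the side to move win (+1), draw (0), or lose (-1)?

value(5, X) = -1

[5] X move#1: -1:-1/4*, -4:-1/1
[4] O move#2: -1:-1/3, -4:+1/0*
[0] end (terminal -1, X#3); searched 5 to 10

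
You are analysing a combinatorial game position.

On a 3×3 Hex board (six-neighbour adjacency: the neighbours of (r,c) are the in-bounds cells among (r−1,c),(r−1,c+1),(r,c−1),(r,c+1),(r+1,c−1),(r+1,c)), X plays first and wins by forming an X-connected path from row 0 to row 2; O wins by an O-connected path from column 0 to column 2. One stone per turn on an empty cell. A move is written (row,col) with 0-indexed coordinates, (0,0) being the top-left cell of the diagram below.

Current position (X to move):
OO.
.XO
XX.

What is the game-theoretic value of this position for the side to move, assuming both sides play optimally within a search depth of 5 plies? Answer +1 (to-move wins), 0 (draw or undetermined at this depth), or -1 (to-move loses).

p1 X@[OO./.XO/XX.]: (0,2)[OOX/.XO/XX.]+1* (1,0)[OO./XXO/XX.]-1 (2,2)[OO./.XO/XXX]-1
p2 O@[OOX/.XO/XX.] terminal -1; root [OO./.XO/XX.] d5

value(OO./.XO/XX., X) = +1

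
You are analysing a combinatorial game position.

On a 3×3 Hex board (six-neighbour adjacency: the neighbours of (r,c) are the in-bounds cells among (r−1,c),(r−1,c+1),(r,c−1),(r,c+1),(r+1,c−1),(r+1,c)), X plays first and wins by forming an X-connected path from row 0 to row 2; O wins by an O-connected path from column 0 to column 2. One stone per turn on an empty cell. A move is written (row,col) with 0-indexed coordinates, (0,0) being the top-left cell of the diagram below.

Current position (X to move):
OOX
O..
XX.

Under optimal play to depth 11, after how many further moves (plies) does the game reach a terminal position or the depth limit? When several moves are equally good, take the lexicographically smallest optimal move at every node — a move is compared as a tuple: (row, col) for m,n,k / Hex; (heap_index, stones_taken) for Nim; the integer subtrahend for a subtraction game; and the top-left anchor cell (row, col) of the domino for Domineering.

ply 1, X at OOX/O../XX. | (1,1)=+1→OOX/OX./XX.*; (1,2)=+1→OOX/O.X/XX.; (2,2)=+1→OOX/O../XXX
ply 2: OOX/OX./XX. is terminal -1 (O); from OOX/O../XX. depth 11

PV length from [OOX/O../XX.]: 1 ply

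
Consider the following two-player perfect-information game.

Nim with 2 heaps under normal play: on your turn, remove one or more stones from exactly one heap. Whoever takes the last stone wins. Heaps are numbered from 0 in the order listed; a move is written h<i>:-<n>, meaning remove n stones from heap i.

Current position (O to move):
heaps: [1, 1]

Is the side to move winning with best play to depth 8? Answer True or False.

p1 O@[(1,1)]: h0:-1[(0,1)]-1* h1:-1[(1,0)]-1
p2 X@[(0,1)]: h1:-1[(0,0)]+1*
p3 O@[(0,0)] terminal -1; root [(1,1)] d8

O winning at [(1,1)]: False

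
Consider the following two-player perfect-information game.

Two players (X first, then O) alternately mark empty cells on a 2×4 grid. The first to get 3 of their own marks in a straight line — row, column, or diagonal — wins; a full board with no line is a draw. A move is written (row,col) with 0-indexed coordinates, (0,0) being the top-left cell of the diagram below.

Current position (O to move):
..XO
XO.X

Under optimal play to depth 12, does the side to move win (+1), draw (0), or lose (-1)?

value(..XO/XO.X, O) = 0

[..XO/XO.X] O move#1: (0,0):+0/O.XO/XO.X*, (0,1):+0/.OXO/XO.X, (1,2):+0/..XO/XOOX
[O.XO/XO.X] X move#2: (0,1):+0/OXXO/XO.X*, (1,2):+0/O.XO/XOXX
[OXXO/XO.X] O move#3: (1,2):+0/OXXO/XOOX*
[OXXO/XOOX] end (terminal +0, X#4); searched ..XO/XO.X to 12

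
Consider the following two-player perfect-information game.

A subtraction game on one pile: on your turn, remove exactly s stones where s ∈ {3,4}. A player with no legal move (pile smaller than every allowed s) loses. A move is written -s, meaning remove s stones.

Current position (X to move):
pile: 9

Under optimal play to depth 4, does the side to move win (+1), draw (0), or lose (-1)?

value(9, X) = -1

ply 1, X at 9 | -3=-1→6*; -4=-1→5
ply 2, O at 6 | -3=-1→3; -4=+1→2*
ply 3: 2 is terminal -1 (X); from 9 depth 4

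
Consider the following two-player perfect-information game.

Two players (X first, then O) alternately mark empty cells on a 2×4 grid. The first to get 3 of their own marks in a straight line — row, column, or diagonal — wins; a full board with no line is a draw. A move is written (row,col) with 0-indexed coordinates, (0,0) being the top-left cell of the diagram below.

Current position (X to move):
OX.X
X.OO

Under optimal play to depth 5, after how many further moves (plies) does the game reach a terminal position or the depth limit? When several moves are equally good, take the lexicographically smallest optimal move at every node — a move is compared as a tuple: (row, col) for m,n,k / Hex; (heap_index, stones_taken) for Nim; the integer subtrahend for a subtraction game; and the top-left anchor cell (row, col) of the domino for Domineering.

p1 X@[OX.X/X.OO]: (0,2)[OXXX/X.OO]+1* (1,1)[OX.X/XXOO]+0
p2 O@[OXXX/X.OO] terminal -1; root [OX.X/X.OO] d5

PV length from [OX.X/X.OO]: 1 ply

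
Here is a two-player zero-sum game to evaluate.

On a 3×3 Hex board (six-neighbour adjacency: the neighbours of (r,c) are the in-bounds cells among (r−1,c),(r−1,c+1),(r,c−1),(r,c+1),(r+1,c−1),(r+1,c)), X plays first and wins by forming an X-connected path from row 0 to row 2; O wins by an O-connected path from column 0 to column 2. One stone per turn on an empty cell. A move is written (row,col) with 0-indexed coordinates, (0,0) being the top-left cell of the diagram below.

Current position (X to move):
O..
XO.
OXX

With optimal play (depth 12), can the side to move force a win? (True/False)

X winning at [O../XO./OXX]: False

ply 1, X at O../XO./OXX | (0,1)=-1→OX./XO./OXX*; (0,2)=-1→O.X/XO./OXX; (1,2)=-1→O../XOX/OXX
ply 2, O at OX./XO./OXX | (0,2)=+1→OXO/XO./OXX*; (1,2)=+1→OX./XOO/OXX
ply 3: OXO/XO./OXX is terminal -1 (X); from O../XO./OXX depth 12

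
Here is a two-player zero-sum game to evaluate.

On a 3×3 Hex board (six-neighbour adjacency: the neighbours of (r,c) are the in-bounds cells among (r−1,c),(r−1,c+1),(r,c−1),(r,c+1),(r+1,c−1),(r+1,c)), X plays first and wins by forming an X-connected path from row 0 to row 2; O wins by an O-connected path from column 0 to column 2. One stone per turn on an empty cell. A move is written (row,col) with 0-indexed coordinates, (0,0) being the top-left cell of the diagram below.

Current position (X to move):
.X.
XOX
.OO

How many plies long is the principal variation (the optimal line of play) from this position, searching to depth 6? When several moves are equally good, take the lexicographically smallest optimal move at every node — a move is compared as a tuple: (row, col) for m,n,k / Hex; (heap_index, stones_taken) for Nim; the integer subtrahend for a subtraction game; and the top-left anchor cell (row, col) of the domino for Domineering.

PV length from [.X./XOX/.OO]: 1 ply

p1 X@[.X./XOX/.OO]: (0,0)[XX./XOX/.OO]-1 (0,2)[.XX/XOX/.OO]-1 (2,0)[.X./XOX/XOO]+1*
p2 O@[.X./XOX/XOO] terminal -1; root [.X./XOX/.OO] d6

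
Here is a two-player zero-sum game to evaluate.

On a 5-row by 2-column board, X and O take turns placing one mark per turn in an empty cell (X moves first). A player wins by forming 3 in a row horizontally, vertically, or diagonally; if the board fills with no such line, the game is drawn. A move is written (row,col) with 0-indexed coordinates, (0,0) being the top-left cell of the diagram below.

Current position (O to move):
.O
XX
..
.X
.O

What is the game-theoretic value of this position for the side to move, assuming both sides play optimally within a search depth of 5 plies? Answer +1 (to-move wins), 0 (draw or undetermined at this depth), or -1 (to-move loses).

value(.O/XX/../.X/.O, O) = -1

[.O/XX/../.X/.O] O move#1: (0,0):-1/OO/XX/../.X/.O*, (2,0):-1/.O/XX/O./.X/.O, (2,1):-1/.O/XX/.O/.X/.O, (3,0):-1/.O/XX/../OX/.O, (4,0):-1/.O/XX/../.X/OO
[OO/XX/../.X/.O] X move#2: (2,0):+1/OO/XX/X./.X/.O*, (2,1):+1/OO/XX/.X/.X/.O, (3,0):+1/OO/XX/../XX/.O, (4,0):+0/OO/XX/../.X/XO
[OO/XX/X./.X/.O] O move#3: (2,1):-1/OO/XX/XO/.X/.O*, (3,0):-1/OO/XX/X./OX/.O, (4,0):-1/OO/XX/X./.X/OO
[OO/XX/XO/.X/.O] X move#4: (3,0):+1/OO/XX/XO/XX/.O*, (4,0):+0/OO/XX/XO/.X/XO
[OO/XX/XO/XX/.O] end (terminal -1, O#5); searched .O/XX/../.X/.O to 5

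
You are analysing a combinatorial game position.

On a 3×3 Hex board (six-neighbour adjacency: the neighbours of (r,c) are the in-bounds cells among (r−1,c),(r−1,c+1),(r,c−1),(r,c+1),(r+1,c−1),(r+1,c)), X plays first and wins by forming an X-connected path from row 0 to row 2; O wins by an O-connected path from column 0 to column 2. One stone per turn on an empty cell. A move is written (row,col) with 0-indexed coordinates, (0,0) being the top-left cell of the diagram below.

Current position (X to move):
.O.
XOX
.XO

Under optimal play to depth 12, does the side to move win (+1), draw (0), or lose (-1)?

value(.O./XOX/.XO, X) = +1

ply 1, X at .O./XOX/.XO | (0,0)=+1→XO./XOX/.XO*; (0,2)=+1→.OX/XOX/.XO; (2,0)=+1→.O./XOX/XXO
ply 2, O at XO./XOX/.XO | (0,2)=-1→XOO/XOX/.XO*; (2,0)=-1→XO./XOX/OXO
ply 3, X at XOO/XOX/.XO | (2,0)=+1→XOO/XOX/XXO*
ply 4: XOO/XOX/XXO is terminal -1 (O); from .O./XOX/.XO depth 12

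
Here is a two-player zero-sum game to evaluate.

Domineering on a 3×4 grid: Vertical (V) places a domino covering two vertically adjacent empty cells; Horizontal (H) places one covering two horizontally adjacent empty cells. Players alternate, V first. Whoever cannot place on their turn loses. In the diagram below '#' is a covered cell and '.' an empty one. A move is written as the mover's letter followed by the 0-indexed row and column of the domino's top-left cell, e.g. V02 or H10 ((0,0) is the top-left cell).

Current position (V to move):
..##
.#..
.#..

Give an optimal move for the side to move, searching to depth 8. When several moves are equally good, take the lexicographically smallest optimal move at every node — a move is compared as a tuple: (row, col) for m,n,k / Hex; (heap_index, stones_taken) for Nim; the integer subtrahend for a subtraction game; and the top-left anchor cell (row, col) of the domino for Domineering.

V's best at [..##/.#../.#..]: V12

ply 1, V at ..##/.#../.#.. | V00=-1→#.##/##../.#..; V10=-1→..##/##../##..; V12=+1→..##/.##./.##.*; V13=+1→..##/.#.#/.#.#
ply 2, H at ..##/.##./.##. | H00=-1→####/.##./.##.*
ply 3, V at ####/.##./.##. | V10=+1→####/###./###.*; V13=+1→####/.###/.###
ply 4: ####/###./###. is terminal -1 (H); from ..##/.#../.#.. depth 8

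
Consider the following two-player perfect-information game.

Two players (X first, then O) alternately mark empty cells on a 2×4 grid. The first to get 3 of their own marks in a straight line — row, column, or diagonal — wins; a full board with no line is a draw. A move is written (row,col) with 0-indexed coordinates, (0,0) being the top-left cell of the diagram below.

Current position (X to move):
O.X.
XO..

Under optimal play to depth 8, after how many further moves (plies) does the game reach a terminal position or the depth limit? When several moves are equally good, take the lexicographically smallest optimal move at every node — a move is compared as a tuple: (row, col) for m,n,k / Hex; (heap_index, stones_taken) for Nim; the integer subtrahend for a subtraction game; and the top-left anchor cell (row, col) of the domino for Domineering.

PV length from [O.X./XO..]: 4 plies

ply 1, X at O.X./XO.. | (0,1)=+0→OXX./XO..*; (0,3)=+0→O.XX/XO..; (1,2)=+0→O.X./XOX.; (1,3)=+0→O.X./XO.X
ply 2, O at OXX./XO.. | (0,3)=+0→OXXO/XO..*; (1,2)=-1→OXX./XOO.; (1,3)=-1→OXX./XO.O
ply 3, X at OXXO/XO.. | (1,2)=+0→OXXO/XOX.*; (1,3)=+0→OXXO/XO.X
ply 4, O at OXXO/XOX. | (1,3)=+0→OXXO/XOXO*
ply 5: OXXO/XOXO is terminal +0 (X); from O.X./XO.. depth 8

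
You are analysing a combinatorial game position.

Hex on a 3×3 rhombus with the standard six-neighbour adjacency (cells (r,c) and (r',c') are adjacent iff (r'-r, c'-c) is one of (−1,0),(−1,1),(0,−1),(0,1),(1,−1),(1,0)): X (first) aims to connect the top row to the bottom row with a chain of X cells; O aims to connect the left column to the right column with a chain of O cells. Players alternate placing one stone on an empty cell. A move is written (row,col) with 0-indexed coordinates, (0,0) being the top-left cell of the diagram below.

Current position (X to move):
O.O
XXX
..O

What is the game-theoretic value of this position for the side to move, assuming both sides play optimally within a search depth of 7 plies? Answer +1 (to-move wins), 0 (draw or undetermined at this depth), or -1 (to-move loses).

value(O.O/XXX/..O, X) = +1

p1 X@[O.O/XXX/..O]: (0,1)[OXO/XXX/..O]+1* (2,0)[O.O/XXX/X.O]-1 (2,1)[O.O/XXX/.XO]-1
p2 O@[OXO/XXX/..O]: (2,0)[OXO/XXX/O.O]-1* (2,1)[OXO/XXX/.OO]-1
p3 X@[OXO/XXX/O.O]: (2,1)[OXO/XXX/OXO]+1*
p4 O@[OXO/XXX/OXO] terminal -1; root [O.O/XXX/..O] d7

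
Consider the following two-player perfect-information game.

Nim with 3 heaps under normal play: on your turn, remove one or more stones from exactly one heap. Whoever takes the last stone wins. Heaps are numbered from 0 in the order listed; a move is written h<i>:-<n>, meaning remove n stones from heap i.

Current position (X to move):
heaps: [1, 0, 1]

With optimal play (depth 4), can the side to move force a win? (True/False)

ply 1, X at (1,0,1) | h0:-1=-1→(0,0,1)*; h2:-1=-1→(1,0,0)
ply 2, O at (0,0,1) | h2:-1=+1→(0,0,0)*
ply 3: (0,0,0) is terminal -1 (X); from (1,0,1) depth 4

X winning at [(1,0,1)]: False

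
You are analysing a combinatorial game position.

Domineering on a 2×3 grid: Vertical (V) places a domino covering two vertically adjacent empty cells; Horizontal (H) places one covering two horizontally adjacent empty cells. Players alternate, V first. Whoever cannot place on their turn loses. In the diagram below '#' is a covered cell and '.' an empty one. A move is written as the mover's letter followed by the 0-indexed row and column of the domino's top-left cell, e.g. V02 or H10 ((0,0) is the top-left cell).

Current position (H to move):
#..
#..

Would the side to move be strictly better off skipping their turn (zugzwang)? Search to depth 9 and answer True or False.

p1 H@[#../#..]: H01[###/#..]+1* H11[#../###]+1
p2 V@[###/#..] terminal -1; root [#../#..] d9
if H skipped the turn, V would face:
~ p1 V@[#../#..]: V01[##./##.]+1* V02[#.#/#.#]+1
~ p2 H@[##./##.] terminal -1; root [#../#..] d9
compare (H): move=+1 vs pass=-1

zugzwang(#../#.., H) = False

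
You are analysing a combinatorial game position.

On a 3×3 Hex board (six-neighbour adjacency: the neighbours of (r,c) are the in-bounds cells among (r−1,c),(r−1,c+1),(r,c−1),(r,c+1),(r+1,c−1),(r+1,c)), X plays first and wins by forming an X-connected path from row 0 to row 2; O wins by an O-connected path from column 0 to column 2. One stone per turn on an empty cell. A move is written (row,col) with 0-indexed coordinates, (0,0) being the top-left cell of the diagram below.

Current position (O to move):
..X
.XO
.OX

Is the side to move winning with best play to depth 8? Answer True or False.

ply 1, O at ..X/.XO/.OX | (0,0)=-1→O.X/.XO/.OX; (0,1)=-1→.OX/.XO/.OX; (1,0)=-1→..X/OXO/.OX; (2,0)=+1→..X/.XO/OOX*
ply 2: ..X/.XO/OOX is terminal -1 (X); from ..X/.XO/.OX depth 8

O winning at [..X/.XO/.OX]: True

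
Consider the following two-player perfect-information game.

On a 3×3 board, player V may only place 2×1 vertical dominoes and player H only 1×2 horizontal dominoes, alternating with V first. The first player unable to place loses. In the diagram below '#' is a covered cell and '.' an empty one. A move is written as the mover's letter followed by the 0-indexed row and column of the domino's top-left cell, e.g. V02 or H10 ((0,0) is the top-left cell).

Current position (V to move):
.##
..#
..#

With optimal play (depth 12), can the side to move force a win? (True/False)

V winning at [.##/..#/..#]: True

[.##/..#/..#] V move#1: V00:-1/###/#.#/..#, V10:+1/.##/#.#/#.#*, V11:+1/.##/.##/.##
[.##/#.#/#.#] end (terminal -1, H#2); searched .##/..#/..# to 12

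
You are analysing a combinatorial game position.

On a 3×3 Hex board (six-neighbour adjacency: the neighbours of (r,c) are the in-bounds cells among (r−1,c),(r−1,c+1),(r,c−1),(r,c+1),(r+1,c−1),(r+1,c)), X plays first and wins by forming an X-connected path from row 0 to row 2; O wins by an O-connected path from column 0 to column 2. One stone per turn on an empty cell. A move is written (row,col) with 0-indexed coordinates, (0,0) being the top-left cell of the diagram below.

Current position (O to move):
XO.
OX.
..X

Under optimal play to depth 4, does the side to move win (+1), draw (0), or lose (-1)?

p1 O@[XO./OX./..X]: (0,2)[XOO/OX./..X]+1* (1,2)[XO./OXO/..X]-1 (2,0)[XO./OX./O.X]-1 (2,1)[XO./OX./.OX]-1
p2 X@[XOO/OX./..X] terminal -1; root [XO./OX./..X] d4

value(XO./OX./..X, O) = +1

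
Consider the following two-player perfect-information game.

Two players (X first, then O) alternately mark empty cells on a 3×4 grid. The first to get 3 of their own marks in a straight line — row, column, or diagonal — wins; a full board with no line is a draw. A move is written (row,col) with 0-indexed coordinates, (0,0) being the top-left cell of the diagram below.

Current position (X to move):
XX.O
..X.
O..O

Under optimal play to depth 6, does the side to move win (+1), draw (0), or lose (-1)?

value(XX.O/..X./O..O, X) = +1

ply 1, X at XX.O/..X./O..O | (0,2)=+1→XXXO/..X./O..O*; (1,0)=-1→XX.O/X.X./O..O; (1,1)=-1→XX.O/.XX./O..O; (1,3)=+1→XX.O/..XX/O..O; (2,1)=-1→XX.O/..X./OX.O; (2,2)=-1→XX.O/..X./O.XO
ply 2: XXXO/..X./O..O is terminal -1 (O); from XX.O/..X./O..O depth 6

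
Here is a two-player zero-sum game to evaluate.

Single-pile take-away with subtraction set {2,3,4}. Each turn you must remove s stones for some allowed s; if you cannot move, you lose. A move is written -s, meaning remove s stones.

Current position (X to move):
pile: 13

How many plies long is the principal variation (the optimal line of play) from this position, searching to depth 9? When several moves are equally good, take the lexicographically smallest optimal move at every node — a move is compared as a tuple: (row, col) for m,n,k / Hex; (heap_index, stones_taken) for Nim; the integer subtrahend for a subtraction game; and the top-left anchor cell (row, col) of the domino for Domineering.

ply 1, X at 13 | -2=-1→11*; -3=-1→10; -4=-1→9
ply 2, O at 11 | -2=-1→9; -3=-1→8; -4=+1→7*
ply 3, X at 7 | -2=-1→5*; -3=-1→4; -4=-1→3
ply 4, O at 5 | -2=-1→3; -3=-1→2; -4=+1→1*
ply 5: 1 is terminal -1 (X); from 13 depth 9

PV length from [13]: 4 plies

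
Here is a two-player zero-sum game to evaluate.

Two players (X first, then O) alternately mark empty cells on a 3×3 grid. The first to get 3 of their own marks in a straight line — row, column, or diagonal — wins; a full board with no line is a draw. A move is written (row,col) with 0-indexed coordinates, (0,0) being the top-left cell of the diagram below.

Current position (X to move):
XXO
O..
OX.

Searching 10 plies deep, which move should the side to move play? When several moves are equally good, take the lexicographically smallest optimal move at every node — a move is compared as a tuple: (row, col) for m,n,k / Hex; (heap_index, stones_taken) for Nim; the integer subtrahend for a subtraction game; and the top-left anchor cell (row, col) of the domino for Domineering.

X's best at [XXO/O../OX.]: (1,1)

p1 X@[XXO/O../OX.]: (1,1)[XXO/OX./OX.]+1* (1,2)[XXO/O.X/OX.]-1 (2,2)[XXO/O../OXX]-1
p2 O@[XXO/OX./OX.] terminal -1; root [XXO/O../OX.] d10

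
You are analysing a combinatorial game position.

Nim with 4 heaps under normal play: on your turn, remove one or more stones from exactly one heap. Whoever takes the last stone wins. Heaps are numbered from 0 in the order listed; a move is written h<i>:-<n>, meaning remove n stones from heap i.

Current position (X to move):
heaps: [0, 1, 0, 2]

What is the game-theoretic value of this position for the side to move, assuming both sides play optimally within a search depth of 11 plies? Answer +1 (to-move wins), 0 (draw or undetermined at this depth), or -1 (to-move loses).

ply 1, X at (0,1,0,2) | h1:-1=-1→(0,0,0,2); h3:-1=+1→(0,1,0,1)*; h3:-2=-1→(0,1,0,0)
ply 2, O at (0,1,0,1) | h1:-1=-1→(0,0,0,1)*; h3:-1=-1→(0,1,0,0)
ply 3, X at (0,0,0,1) | h3:-1=+1→(0,0,0,0)*
ply 4: (0,0,0,0) is terminal -1 (O); from (0,1,0,2) depth 11

value((0,1,0,2), X) = +1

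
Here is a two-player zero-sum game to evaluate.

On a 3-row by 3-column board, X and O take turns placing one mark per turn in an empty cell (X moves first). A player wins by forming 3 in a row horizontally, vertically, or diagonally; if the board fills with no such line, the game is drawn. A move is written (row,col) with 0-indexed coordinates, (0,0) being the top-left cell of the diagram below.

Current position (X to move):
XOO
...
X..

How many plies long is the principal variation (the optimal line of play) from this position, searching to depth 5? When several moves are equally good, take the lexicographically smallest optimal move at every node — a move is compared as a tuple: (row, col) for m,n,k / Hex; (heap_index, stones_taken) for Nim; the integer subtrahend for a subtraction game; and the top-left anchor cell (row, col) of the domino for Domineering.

PV length from [XOO/.../X..]: 1 ply

ply 1, X at XOO/.../X.. | (1,0)=+1→XOO/X../X..*; (1,1)=+1→XOO/.X./X..; (1,2)=+1→XOO/..X/X..; (2,1)=+1→XOO/.../XX.; (2,2)=+1→XOO/.../X.X
ply 2: XOO/X../X.. is terminal -1 (O); from XOO/.../X.. depth 5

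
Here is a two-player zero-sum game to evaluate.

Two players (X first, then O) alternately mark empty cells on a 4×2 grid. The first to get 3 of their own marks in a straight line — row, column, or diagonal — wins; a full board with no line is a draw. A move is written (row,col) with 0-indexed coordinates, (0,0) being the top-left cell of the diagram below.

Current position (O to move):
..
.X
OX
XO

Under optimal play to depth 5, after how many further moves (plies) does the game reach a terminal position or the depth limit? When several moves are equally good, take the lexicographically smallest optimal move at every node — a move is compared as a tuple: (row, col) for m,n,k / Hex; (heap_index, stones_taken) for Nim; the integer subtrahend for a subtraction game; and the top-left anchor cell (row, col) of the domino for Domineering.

PV length from [../.X/OX/XO]: 3 plies

p1 O@[../.X/OX/XO]: (0,0)[O./.X/OX/XO]-1 (0,1)[.O/.X/OX/XO]+0* (1,0)[../OX/OX/XO]-1
p2 X@[.O/.X/OX/XO]: (0,0)[XO/.X/OX/XO]+0* (1,0)[.O/XX/OX/XO]+0
p3 O@[XO/.X/OX/XO]: (1,0)[XO/OX/OX/XO]+0*
p4 X@[XO/OX/OX/XO] terminal +0; root [../.X/OX/XO] d5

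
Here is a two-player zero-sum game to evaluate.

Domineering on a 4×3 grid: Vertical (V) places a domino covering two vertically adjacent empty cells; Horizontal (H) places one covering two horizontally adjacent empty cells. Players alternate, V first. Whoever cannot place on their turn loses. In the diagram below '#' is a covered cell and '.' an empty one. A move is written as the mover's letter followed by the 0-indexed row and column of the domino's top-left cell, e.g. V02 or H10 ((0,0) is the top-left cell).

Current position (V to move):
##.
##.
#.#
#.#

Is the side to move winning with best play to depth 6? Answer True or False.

p1 V@[##./##./#.#/#.#]: V02[###/###/#.#/#.#]+1* V21[##./##./###/###]+1
p2 H@[###/###/#.#/#.#] terminal -1; root [##./##./#.#/#.#] d6

V winning at [##./##./#.#/#.#]: True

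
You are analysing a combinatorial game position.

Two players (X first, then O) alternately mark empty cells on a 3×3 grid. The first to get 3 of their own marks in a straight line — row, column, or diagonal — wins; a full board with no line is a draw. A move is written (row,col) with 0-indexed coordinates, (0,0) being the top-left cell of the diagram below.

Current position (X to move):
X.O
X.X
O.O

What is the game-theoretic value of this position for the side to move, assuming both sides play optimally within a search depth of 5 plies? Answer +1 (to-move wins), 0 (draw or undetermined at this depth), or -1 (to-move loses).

value(X.O/X.X/O.O, X) = +1

p1 X@[X.O/X.X/O.O]: (0,1)[XXO/X.X/O.O]-1 (1,1)[X.O/XXX/O.O]+1* (2,1)[X.O/X.X/OXO]-1
p2 O@[X.O/XXX/O.O] terminal -1; root [X.O/X.X/O.O] d5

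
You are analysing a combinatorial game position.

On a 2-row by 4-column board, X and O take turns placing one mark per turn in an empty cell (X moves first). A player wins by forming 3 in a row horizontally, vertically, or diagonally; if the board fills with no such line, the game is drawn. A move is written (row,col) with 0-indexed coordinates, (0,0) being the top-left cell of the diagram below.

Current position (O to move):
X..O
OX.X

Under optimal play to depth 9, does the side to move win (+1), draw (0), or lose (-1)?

[X..O/OX.X] O move#1: (0,1):-1/XO.O/OX.X, (0,2):-1/X.OO/OX.X, (1,2):+0/X..O/OXOX*
[X..O/OXOX] X move#2: (0,1):+0/XX.O/OXOX*, (0,2):+0/X.XO/OXOX
[XX.O/OXOX] O move#3: (0,2):+0/XXOO/OXOX*
[XXOO/OXOX] end (terminal +0, X#4); searched X..O/OX.X to 9

value(X..O/OX.X, O) = 0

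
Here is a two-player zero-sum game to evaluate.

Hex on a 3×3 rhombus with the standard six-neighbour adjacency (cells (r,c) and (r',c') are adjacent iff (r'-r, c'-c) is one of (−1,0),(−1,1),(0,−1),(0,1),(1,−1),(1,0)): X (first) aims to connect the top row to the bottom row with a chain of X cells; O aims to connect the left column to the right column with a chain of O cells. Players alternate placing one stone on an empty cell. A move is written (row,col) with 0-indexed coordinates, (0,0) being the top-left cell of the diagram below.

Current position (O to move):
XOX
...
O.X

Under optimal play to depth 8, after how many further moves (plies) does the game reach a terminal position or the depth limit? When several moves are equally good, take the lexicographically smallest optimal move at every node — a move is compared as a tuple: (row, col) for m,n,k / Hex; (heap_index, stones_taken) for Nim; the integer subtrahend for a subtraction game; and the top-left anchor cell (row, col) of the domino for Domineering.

PV length from [XOX/.../O.X]: 3 plies

[XOX/.../O.X] O move#1: (1,0):-1/XOX/O../O.X, (1,1):-1/XOX/.O./O.X, (1,2):+1/XOX/..O/O.X*, (2,1):-1/XOX/.../OOX
[XOX/..O/O.X] X move#2: (1,0):-1/XOX/X.O/O.X*, (1,1):-1/XOX/.XO/O.X, (2,1):-1/XOX/..O/OXX
[XOX/X.O/O.X] O move#3: (1,1):+1/XOX/XOO/O.X*, (2,1):+1/XOX/X.O/OOX
[XOX/XOO/O.X] end (terminal -1, X#4); searched XOX/.../O.X to 8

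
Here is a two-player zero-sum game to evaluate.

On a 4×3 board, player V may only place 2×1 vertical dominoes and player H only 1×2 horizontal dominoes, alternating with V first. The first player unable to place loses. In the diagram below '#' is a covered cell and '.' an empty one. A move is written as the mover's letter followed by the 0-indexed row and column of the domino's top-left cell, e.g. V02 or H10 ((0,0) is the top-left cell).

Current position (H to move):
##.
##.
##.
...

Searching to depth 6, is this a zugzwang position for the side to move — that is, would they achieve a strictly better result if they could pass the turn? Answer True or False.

zugzwang(##./##./##./..., H) = False

p1 H@[##./##./##./...]: H30[##./##./##./##.]-1* H31[##./##./##./.##]-1
p2 V@[##./##./##./##.]: V02[###/###/##./##.]+1* V12[##./###/###/##.]+1 V22[##./##./###/###]+1
p3 H@[###/###/##./##.] terminal -1; root [##./##./##./...] d6
pass branch (V moves first from the same position):
  | p1 V@[##./##./##./...]: V02[###/###/##./...]-1 V12[##./###/###/...]-1 V22[##./##./###/..#]+1*
  | p2 H@[##./##./###/..#]: H30[##./##./###/###]-1*
  | p3 V@[##./##./###/###]: V02[###/###/###/###]+1*
  | p4 H@[###/###/###/###] terminal -1; root [##./##./##./...] d6
H moving scores -1; H passing scores -1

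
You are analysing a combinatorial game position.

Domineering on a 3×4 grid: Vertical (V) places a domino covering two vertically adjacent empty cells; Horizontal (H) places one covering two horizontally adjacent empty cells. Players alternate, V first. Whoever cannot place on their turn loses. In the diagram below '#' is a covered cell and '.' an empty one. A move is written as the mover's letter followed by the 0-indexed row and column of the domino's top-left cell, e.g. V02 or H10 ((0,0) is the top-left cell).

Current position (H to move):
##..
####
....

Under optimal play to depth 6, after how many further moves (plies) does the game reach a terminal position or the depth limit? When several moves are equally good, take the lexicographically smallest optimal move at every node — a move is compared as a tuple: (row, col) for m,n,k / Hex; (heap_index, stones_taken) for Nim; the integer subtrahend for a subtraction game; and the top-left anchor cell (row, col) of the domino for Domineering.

PV length from [##../####/....]: 1 ply

p1 H@[##../####/....]: H02[####/####/....]+1* H20[##../####/##..]+1 H21[##../####/.##.]+1 H22[##../####/..##]+1
p2 V@[####/####/....] terminal -1; root [##../####/....] d6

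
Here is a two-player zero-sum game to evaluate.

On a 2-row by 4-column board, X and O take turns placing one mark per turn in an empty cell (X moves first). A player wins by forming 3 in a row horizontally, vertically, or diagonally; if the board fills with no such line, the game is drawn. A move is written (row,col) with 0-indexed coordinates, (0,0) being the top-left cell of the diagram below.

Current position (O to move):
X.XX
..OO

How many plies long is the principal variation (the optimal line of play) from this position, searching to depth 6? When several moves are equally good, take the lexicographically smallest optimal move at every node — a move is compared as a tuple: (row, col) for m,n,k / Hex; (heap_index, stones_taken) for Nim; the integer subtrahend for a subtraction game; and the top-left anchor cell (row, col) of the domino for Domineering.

PV length from [X.XX/..OO]: 1 ply

ply 1, O at X.XX/..OO | (0,1)=+0→XOXX/..OO; (1,0)=-1→X.XX/O.OO; (1,1)=+1→X.XX/.OOO*
ply 2: X.XX/.OOO is terminal -1 (X); from X.XX/..OO depth 6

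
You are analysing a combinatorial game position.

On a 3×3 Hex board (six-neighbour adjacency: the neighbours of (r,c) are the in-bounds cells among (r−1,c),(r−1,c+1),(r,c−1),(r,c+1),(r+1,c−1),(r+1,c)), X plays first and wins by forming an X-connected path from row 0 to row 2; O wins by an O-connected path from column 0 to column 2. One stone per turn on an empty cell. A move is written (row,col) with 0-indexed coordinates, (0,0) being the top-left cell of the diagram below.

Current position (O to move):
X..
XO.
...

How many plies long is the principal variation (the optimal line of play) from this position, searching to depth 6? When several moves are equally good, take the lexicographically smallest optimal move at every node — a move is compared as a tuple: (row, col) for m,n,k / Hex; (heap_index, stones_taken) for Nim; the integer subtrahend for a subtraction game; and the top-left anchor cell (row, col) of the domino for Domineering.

PV length from [X../XO./...]: 3 plies

ply 1, O at X../XO./... | (0,1)=-1→XO./XO./...; (0,2)=-1→X.O/XO./...; (1,2)=-1→X../XOO/...; (2,0)=+1→X../XO./O..*; (2,1)=-1→X../XO./.O.; (2,2)=-1→X../XO./..O
ply 2, X at X../XO./O.. | (0,1)=-1→XX./XO./O..*; (0,2)=-1→X.X/XO./O..; (1,2)=-1→X../XOX/O..; (2,1)=-1→X../XO./OX.; (2,2)=-1→X../XO./O.X
ply 3, O at XX./XO./O.. | (0,2)=+1→XXO/XO./O..*; (1,2)=+1→XX./XOO/O..; (2,1)=+1→XX./XO./OO.; (2,2)=+1→XX./XO./O.O
ply 4: XXO/XO./O.. is terminal -1 (X); from X../XO./... depth 6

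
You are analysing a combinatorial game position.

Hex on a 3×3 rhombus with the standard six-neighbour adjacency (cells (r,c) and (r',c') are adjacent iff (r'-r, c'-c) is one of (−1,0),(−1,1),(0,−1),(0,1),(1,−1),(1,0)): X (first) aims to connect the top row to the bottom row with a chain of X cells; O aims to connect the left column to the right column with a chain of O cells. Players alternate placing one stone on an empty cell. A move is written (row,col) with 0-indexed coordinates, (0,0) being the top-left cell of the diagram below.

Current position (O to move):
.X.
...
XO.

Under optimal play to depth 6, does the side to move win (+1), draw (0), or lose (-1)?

value(.X./.../XO., O) = -1

ply 1, O at .X./.../XO. | (0,0)=-1→OX./.../XO.*; (0,2)=-1→.XO/.../XO.; (1,0)=-1→.X./O../XO.; (1,1)=-1→.X./.O./XO.; (1,2)=-1→.X./..O/XO.; (2,2)=-1→.X./.../XOO
ply 2, X at OX./.../XO. | (0,2)=+1→OXX/.../XO.*; (1,0)=+1→OX./X../XO.; (1,1)=+1→OX./.X./XO.; (1,2)=+1→OX./..X/XO.; (2,2)=+1→OX./.../XOX
ply 3, O at OXX/.../XO. | (1,0)=-1→OXX/O../XO.*; (1,1)=-1→OXX/.O./XO.; (1,2)=-1→OXX/..O/XO.; (2,2)=-1→OXX/.../XOO
ply 4, X at OXX/O../XO. | (1,1)=+1→OXX/OX./XO.*; (1,2)=+1→OXX/O.X/XO.; (2,2)=+1→OXX/O../XOX
ply 5: OXX/OX./XO. is terminal -1 (O); from .X./.../XO. depth 6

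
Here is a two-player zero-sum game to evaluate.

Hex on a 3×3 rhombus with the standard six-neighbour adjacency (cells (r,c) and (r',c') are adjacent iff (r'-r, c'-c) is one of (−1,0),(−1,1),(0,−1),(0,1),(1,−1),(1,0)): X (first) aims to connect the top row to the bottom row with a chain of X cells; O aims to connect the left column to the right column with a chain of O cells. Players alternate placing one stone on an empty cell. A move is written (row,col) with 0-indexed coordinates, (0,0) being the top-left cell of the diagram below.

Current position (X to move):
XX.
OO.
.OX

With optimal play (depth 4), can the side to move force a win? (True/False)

[XX./OO./.OX] X move#1: (0,2):-1/XXX/OO./.OX*, (1,2):-1/XX./OOX/.OX, (2,0):-1/XX./OO./XOX
[XXX/OO./.OX] O move#2: (1,2):+1/XXX/OOO/.OX*, (2,0):-1/XXX/OO./OOX
[XXX/OOO/.OX] end (terminal -1, X#3); searched XX./OO./.OX to 4

X winning at [XX./OO./.OX]: False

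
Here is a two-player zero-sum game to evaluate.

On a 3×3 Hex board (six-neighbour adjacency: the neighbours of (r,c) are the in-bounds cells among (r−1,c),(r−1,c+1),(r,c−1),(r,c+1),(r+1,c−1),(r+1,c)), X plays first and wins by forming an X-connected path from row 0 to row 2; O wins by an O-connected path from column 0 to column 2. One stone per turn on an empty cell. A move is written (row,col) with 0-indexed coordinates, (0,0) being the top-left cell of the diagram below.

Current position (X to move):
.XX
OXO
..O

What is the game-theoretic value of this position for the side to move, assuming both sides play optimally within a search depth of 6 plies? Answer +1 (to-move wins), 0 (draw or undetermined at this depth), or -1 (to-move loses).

value(.XX/OXO/..O, X) = +1

[.XX/OXO/..O] X move#1: (0,0):+1/XXX/OXO/..O*, (2,0):+1/.XX/OXO/X.O, (2,1):+1/.XX/OXO/.XO
[XXX/OXO/..O] O move#2: (2,0):-1/XXX/OXO/O.O*, (2,1):-1/XXX/OXO/.OO
[XXX/OXO/O.O] X move#3: (2,1):+1/XXX/OXO/OXO*
[XXX/OXO/OXO] end (terminal -1, O#4); searched .XX/OXO/..O to 6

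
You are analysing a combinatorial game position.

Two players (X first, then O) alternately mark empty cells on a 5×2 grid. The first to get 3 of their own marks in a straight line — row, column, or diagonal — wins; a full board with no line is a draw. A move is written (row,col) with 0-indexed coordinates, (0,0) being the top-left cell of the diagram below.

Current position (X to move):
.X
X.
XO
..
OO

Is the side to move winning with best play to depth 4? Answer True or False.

X winning at [.X/X./XO/../OO]: True

ply 1, X at .X/X./XO/../OO | (0,0)=+1→XX/X./XO/../OO*; (1,1)=-1→.X/XX/XO/../OO; (3,0)=+1→.X/X./XO/X./OO; (3,1)=+1→.X/X./XO/.X/OO
ply 2: XX/X./XO/../OO is terminal -1 (O); from .X/X./XO/../OO depth 4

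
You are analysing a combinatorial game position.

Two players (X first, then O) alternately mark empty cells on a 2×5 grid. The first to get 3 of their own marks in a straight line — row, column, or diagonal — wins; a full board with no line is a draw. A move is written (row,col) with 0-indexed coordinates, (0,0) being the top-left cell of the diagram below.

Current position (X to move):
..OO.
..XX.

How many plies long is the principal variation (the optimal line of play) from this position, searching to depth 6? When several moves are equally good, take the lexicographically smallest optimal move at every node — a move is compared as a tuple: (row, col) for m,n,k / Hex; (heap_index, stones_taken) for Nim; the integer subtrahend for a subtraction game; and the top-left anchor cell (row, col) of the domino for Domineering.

PV length from [..OO./..XX.]: 1 ply

[..OO./..XX.] X move#1: (0,0):-1/X.OO./..XX., (0,1):-1/.XOO./..XX., (0,4):-1/..OOX/..XX., (1,0):-1/..OO./X.XX., (1,1):+1/..OO./.XXX.*, (1,4):+1/..OO./..XXX
[..OO./.XXX.] end (terminal -1, O#2); searched ..OO./..XX. to 6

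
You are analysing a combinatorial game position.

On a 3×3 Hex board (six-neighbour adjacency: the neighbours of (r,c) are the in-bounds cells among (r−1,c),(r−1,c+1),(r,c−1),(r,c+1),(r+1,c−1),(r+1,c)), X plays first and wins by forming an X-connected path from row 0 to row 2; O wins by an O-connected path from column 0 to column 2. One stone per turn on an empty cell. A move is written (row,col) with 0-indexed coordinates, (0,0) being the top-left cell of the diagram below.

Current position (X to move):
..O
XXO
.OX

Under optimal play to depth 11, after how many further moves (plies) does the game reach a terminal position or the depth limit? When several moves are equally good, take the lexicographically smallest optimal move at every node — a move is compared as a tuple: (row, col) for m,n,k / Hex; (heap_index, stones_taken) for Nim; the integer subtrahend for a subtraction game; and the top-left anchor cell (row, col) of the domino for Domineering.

PV length from [..O/XXO/.OX]: 3 plies

p1 X@[..O/XXO/.OX]: (0,0)[X.O/XXO/.OX]-1 (0,1)[.XO/XXO/.OX]-1 (2,0)[..O/XXO/XOX]+1*
p2 O@[..O/XXO/XOX]: (0,0)[O.O/XXO/XOX]-1* (0,1)[.OO/XXO/XOX]-1
p3 X@[O.O/XXO/XOX]: (0,1)[OXO/XXO/XOX]+1*
p4 O@[OXO/XXO/XOX] terminal -1; root [..O/XXO/.OX] d11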